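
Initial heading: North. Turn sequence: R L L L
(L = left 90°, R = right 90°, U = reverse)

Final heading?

Answer: Final heading: South

Derivation:
Start: North
  R (right (90° clockwise)) -> East
  L (left (90° counter-clockwise)) -> North
  L (left (90° counter-clockwise)) -> West
  L (left (90° counter-clockwise)) -> South
Final: South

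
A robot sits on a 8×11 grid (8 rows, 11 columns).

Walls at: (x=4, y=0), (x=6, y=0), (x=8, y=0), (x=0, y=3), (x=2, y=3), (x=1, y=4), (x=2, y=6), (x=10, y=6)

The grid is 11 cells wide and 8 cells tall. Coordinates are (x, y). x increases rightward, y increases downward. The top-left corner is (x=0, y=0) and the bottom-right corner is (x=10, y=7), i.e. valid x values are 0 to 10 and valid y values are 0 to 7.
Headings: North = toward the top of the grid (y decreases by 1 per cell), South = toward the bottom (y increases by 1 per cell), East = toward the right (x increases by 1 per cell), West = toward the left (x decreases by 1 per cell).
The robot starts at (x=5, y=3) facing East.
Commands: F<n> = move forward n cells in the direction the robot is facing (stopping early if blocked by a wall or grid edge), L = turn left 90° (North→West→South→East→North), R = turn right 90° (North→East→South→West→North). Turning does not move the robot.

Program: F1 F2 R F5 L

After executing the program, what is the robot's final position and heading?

Start: (x=5, y=3), facing East
  F1: move forward 1, now at (x=6, y=3)
  F2: move forward 2, now at (x=8, y=3)
  R: turn right, now facing South
  F5: move forward 4/5 (blocked), now at (x=8, y=7)
  L: turn left, now facing East
Final: (x=8, y=7), facing East

Answer: Final position: (x=8, y=7), facing East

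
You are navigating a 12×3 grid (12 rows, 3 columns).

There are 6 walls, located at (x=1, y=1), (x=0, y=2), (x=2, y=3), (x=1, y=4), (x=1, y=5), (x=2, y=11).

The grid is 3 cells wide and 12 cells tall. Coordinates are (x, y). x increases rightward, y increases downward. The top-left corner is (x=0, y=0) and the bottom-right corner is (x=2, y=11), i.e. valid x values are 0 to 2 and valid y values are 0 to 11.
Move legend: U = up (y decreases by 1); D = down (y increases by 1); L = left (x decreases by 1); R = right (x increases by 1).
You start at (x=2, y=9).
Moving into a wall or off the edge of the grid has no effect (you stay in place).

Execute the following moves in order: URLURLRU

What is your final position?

Answer: Final position: (x=2, y=6)

Derivation:
Start: (x=2, y=9)
  U (up): (x=2, y=9) -> (x=2, y=8)
  R (right): blocked, stay at (x=2, y=8)
  L (left): (x=2, y=8) -> (x=1, y=8)
  U (up): (x=1, y=8) -> (x=1, y=7)
  R (right): (x=1, y=7) -> (x=2, y=7)
  L (left): (x=2, y=7) -> (x=1, y=7)
  R (right): (x=1, y=7) -> (x=2, y=7)
  U (up): (x=2, y=7) -> (x=2, y=6)
Final: (x=2, y=6)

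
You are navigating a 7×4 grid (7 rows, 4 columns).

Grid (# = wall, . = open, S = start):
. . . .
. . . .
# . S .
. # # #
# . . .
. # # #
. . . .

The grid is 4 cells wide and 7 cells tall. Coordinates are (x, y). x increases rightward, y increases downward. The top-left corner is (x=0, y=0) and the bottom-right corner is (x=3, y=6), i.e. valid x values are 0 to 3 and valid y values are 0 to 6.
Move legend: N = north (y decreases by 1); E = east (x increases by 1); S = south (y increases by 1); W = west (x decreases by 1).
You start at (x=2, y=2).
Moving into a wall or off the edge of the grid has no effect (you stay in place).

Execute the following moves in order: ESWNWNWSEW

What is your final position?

Answer: Final position: (x=0, y=1)

Derivation:
Start: (x=2, y=2)
  E (east): (x=2, y=2) -> (x=3, y=2)
  S (south): blocked, stay at (x=3, y=2)
  W (west): (x=3, y=2) -> (x=2, y=2)
  N (north): (x=2, y=2) -> (x=2, y=1)
  W (west): (x=2, y=1) -> (x=1, y=1)
  N (north): (x=1, y=1) -> (x=1, y=0)
  W (west): (x=1, y=0) -> (x=0, y=0)
  S (south): (x=0, y=0) -> (x=0, y=1)
  E (east): (x=0, y=1) -> (x=1, y=1)
  W (west): (x=1, y=1) -> (x=0, y=1)
Final: (x=0, y=1)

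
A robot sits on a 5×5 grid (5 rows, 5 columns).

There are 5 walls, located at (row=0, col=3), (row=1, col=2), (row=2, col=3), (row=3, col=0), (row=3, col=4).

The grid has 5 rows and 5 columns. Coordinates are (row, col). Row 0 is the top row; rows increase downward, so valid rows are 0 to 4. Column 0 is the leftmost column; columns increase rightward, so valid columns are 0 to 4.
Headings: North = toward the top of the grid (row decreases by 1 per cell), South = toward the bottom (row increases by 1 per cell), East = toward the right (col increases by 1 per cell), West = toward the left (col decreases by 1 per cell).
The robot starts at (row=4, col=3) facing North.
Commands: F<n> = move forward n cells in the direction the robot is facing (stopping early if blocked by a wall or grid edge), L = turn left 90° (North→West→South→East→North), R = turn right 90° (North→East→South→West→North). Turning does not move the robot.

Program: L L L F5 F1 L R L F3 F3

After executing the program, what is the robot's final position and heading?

Answer: Final position: (row=4, col=4), facing North

Derivation:
Start: (row=4, col=3), facing North
  L: turn left, now facing West
  L: turn left, now facing South
  L: turn left, now facing East
  F5: move forward 1/5 (blocked), now at (row=4, col=4)
  F1: move forward 0/1 (blocked), now at (row=4, col=4)
  L: turn left, now facing North
  R: turn right, now facing East
  L: turn left, now facing North
  F3: move forward 0/3 (blocked), now at (row=4, col=4)
  F3: move forward 0/3 (blocked), now at (row=4, col=4)
Final: (row=4, col=4), facing North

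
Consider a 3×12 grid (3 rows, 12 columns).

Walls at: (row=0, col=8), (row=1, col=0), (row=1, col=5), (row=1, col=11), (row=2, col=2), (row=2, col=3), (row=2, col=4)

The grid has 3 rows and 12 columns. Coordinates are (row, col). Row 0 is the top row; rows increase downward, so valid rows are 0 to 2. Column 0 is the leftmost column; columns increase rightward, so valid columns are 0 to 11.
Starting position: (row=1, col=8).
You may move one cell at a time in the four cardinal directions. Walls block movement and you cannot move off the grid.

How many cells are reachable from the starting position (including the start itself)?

BFS flood-fill from (row=1, col=8):
  Distance 0: (row=1, col=8)
  Distance 1: (row=1, col=7), (row=1, col=9), (row=2, col=8)
  Distance 2: (row=0, col=7), (row=0, col=9), (row=1, col=6), (row=1, col=10), (row=2, col=7), (row=2, col=9)
  Distance 3: (row=0, col=6), (row=0, col=10), (row=2, col=6), (row=2, col=10)
  Distance 4: (row=0, col=5), (row=0, col=11), (row=2, col=5), (row=2, col=11)
  Distance 5: (row=0, col=4)
  Distance 6: (row=0, col=3), (row=1, col=4)
  Distance 7: (row=0, col=2), (row=1, col=3)
  Distance 8: (row=0, col=1), (row=1, col=2)
  Distance 9: (row=0, col=0), (row=1, col=1)
  Distance 10: (row=2, col=1)
  Distance 11: (row=2, col=0)
Total reachable: 29 (grid has 29 open cells total)

Answer: Reachable cells: 29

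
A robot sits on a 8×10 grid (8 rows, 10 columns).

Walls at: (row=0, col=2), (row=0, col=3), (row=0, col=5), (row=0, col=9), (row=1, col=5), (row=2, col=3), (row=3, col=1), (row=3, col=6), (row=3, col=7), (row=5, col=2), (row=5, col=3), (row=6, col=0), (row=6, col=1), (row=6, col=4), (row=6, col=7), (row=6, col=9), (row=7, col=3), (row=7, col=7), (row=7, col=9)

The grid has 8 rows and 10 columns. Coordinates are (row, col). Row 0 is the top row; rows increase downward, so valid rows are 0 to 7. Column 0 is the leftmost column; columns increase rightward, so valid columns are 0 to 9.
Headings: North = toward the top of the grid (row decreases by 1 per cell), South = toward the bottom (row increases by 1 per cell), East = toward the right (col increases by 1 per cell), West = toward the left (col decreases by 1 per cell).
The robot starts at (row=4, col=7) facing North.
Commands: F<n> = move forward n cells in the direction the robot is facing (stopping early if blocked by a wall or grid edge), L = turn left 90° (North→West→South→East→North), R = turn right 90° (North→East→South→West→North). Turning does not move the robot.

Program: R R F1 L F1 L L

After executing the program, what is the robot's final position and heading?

Answer: Final position: (row=5, col=8), facing West

Derivation:
Start: (row=4, col=7), facing North
  R: turn right, now facing East
  R: turn right, now facing South
  F1: move forward 1, now at (row=5, col=7)
  L: turn left, now facing East
  F1: move forward 1, now at (row=5, col=8)
  L: turn left, now facing North
  L: turn left, now facing West
Final: (row=5, col=8), facing West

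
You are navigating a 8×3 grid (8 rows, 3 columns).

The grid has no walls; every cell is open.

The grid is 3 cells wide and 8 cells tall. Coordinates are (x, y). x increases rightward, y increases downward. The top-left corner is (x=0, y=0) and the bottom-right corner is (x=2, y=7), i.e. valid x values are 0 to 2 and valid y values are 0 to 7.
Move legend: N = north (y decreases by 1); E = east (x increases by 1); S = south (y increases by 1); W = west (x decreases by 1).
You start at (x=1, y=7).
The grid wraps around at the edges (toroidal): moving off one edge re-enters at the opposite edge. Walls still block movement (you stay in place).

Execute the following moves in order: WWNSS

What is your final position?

Answer: Final position: (x=2, y=0)

Derivation:
Start: (x=1, y=7)
  W (west): (x=1, y=7) -> (x=0, y=7)
  W (west): (x=0, y=7) -> (x=2, y=7)
  N (north): (x=2, y=7) -> (x=2, y=6)
  S (south): (x=2, y=6) -> (x=2, y=7)
  S (south): (x=2, y=7) -> (x=2, y=0)
Final: (x=2, y=0)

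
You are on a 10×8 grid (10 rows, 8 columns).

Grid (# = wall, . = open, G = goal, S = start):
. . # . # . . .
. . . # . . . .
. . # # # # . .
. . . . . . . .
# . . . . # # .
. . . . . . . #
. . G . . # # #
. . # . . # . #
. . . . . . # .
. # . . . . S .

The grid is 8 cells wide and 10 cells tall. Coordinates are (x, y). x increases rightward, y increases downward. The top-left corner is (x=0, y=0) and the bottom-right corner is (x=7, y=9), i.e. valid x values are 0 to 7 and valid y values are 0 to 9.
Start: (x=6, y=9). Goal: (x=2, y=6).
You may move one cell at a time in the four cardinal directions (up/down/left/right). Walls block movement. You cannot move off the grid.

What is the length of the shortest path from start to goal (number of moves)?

BFS from (x=6, y=9) until reaching (x=2, y=6):
  Distance 0: (x=6, y=9)
  Distance 1: (x=5, y=9), (x=7, y=9)
  Distance 2: (x=5, y=8), (x=7, y=8), (x=4, y=9)
  Distance 3: (x=4, y=8), (x=3, y=9)
  Distance 4: (x=4, y=7), (x=3, y=8), (x=2, y=9)
  Distance 5: (x=4, y=6), (x=3, y=7), (x=2, y=8)
  Distance 6: (x=4, y=5), (x=3, y=6), (x=1, y=8)
  Distance 7: (x=4, y=4), (x=3, y=5), (x=5, y=5), (x=2, y=6), (x=1, y=7), (x=0, y=8)  <- goal reached here
One shortest path (7 moves): (x=6, y=9) -> (x=5, y=9) -> (x=4, y=9) -> (x=3, y=9) -> (x=3, y=8) -> (x=3, y=7) -> (x=3, y=6) -> (x=2, y=6)

Answer: Shortest path length: 7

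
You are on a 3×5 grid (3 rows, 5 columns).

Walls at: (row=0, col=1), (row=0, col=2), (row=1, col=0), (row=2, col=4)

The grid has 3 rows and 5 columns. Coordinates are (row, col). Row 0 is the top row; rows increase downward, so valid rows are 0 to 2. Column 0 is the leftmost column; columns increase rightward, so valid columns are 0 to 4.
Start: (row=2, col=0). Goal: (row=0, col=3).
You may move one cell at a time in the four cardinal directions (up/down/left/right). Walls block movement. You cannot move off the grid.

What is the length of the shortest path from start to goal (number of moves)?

BFS from (row=2, col=0) until reaching (row=0, col=3):
  Distance 0: (row=2, col=0)
  Distance 1: (row=2, col=1)
  Distance 2: (row=1, col=1), (row=2, col=2)
  Distance 3: (row=1, col=2), (row=2, col=3)
  Distance 4: (row=1, col=3)
  Distance 5: (row=0, col=3), (row=1, col=4)  <- goal reached here
One shortest path (5 moves): (row=2, col=0) -> (row=2, col=1) -> (row=2, col=2) -> (row=2, col=3) -> (row=1, col=3) -> (row=0, col=3)

Answer: Shortest path length: 5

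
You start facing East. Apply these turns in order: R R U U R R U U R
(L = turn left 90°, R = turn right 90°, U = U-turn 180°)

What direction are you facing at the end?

Start: East
  R (right (90° clockwise)) -> South
  R (right (90° clockwise)) -> West
  U (U-turn (180°)) -> East
  U (U-turn (180°)) -> West
  R (right (90° clockwise)) -> North
  R (right (90° clockwise)) -> East
  U (U-turn (180°)) -> West
  U (U-turn (180°)) -> East
  R (right (90° clockwise)) -> South
Final: South

Answer: Final heading: South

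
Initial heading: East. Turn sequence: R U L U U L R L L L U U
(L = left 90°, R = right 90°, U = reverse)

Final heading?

Answer: Final heading: North

Derivation:
Start: East
  R (right (90° clockwise)) -> South
  U (U-turn (180°)) -> North
  L (left (90° counter-clockwise)) -> West
  U (U-turn (180°)) -> East
  U (U-turn (180°)) -> West
  L (left (90° counter-clockwise)) -> South
  R (right (90° clockwise)) -> West
  L (left (90° counter-clockwise)) -> South
  L (left (90° counter-clockwise)) -> East
  L (left (90° counter-clockwise)) -> North
  U (U-turn (180°)) -> South
  U (U-turn (180°)) -> North
Final: North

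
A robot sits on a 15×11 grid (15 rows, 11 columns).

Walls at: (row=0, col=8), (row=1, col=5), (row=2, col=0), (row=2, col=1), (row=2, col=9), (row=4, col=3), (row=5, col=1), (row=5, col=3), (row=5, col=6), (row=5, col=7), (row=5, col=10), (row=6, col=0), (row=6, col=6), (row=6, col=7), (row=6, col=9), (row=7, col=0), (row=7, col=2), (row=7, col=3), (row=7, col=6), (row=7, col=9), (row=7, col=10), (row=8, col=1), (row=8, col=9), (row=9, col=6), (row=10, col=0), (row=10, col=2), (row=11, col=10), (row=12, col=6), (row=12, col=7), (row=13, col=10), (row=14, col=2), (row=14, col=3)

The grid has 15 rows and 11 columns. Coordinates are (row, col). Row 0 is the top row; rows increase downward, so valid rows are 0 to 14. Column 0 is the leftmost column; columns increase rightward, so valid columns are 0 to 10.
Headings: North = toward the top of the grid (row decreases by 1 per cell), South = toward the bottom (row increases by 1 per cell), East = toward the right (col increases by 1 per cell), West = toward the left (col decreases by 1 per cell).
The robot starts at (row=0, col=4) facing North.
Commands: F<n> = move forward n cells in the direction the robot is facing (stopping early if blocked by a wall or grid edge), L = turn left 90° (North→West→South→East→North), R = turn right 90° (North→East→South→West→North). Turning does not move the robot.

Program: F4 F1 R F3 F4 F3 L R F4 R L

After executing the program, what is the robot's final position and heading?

Answer: Final position: (row=0, col=7), facing East

Derivation:
Start: (row=0, col=4), facing North
  F4: move forward 0/4 (blocked), now at (row=0, col=4)
  F1: move forward 0/1 (blocked), now at (row=0, col=4)
  R: turn right, now facing East
  F3: move forward 3, now at (row=0, col=7)
  F4: move forward 0/4 (blocked), now at (row=0, col=7)
  F3: move forward 0/3 (blocked), now at (row=0, col=7)
  L: turn left, now facing North
  R: turn right, now facing East
  F4: move forward 0/4 (blocked), now at (row=0, col=7)
  R: turn right, now facing South
  L: turn left, now facing East
Final: (row=0, col=7), facing East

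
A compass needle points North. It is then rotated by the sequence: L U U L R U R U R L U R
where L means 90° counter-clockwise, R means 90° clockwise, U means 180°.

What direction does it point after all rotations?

Answer: Final heading: West

Derivation:
Start: North
  L (left (90° counter-clockwise)) -> West
  U (U-turn (180°)) -> East
  U (U-turn (180°)) -> West
  L (left (90° counter-clockwise)) -> South
  R (right (90° clockwise)) -> West
  U (U-turn (180°)) -> East
  R (right (90° clockwise)) -> South
  U (U-turn (180°)) -> North
  R (right (90° clockwise)) -> East
  L (left (90° counter-clockwise)) -> North
  U (U-turn (180°)) -> South
  R (right (90° clockwise)) -> West
Final: West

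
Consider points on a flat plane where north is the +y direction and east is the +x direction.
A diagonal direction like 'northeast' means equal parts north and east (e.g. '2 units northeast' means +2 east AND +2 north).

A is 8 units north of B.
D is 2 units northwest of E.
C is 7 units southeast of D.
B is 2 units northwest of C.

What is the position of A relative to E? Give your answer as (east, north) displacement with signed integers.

Place E at the origin (east=0, north=0).
  D is 2 units northwest of E: delta (east=-2, north=+2); D at (east=-2, north=2).
  C is 7 units southeast of D: delta (east=+7, north=-7); C at (east=5, north=-5).
  B is 2 units northwest of C: delta (east=-2, north=+2); B at (east=3, north=-3).
  A is 8 units north of B: delta (east=+0, north=+8); A at (east=3, north=5).
Therefore A relative to E: (east=3, north=5).

Answer: A is at (east=3, north=5) relative to E.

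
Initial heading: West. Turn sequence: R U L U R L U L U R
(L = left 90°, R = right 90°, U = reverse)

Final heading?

Answer: Final heading: West

Derivation:
Start: West
  R (right (90° clockwise)) -> North
  U (U-turn (180°)) -> South
  L (left (90° counter-clockwise)) -> East
  U (U-turn (180°)) -> West
  R (right (90° clockwise)) -> North
  L (left (90° counter-clockwise)) -> West
  U (U-turn (180°)) -> East
  L (left (90° counter-clockwise)) -> North
  U (U-turn (180°)) -> South
  R (right (90° clockwise)) -> West
Final: West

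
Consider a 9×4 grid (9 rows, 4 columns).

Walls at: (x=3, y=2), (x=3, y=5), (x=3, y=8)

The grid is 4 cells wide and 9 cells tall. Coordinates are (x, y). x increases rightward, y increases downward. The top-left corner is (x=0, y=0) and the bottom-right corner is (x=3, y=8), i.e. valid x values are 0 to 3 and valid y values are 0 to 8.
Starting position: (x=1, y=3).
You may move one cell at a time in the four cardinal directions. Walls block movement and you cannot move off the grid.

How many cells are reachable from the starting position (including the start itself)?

BFS flood-fill from (x=1, y=3):
  Distance 0: (x=1, y=3)
  Distance 1: (x=1, y=2), (x=0, y=3), (x=2, y=3), (x=1, y=4)
  Distance 2: (x=1, y=1), (x=0, y=2), (x=2, y=2), (x=3, y=3), (x=0, y=4), (x=2, y=4), (x=1, y=5)
  Distance 3: (x=1, y=0), (x=0, y=1), (x=2, y=1), (x=3, y=4), (x=0, y=5), (x=2, y=5), (x=1, y=6)
  Distance 4: (x=0, y=0), (x=2, y=0), (x=3, y=1), (x=0, y=6), (x=2, y=6), (x=1, y=7)
  Distance 5: (x=3, y=0), (x=3, y=6), (x=0, y=7), (x=2, y=7), (x=1, y=8)
  Distance 6: (x=3, y=7), (x=0, y=8), (x=2, y=8)
Total reachable: 33 (grid has 33 open cells total)

Answer: Reachable cells: 33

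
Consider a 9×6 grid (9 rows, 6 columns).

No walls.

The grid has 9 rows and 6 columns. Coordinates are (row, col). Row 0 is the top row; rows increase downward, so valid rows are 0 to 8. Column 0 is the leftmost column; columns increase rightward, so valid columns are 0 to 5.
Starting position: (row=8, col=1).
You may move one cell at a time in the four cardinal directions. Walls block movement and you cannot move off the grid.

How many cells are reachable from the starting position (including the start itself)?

Answer: Reachable cells: 54

Derivation:
BFS flood-fill from (row=8, col=1):
  Distance 0: (row=8, col=1)
  Distance 1: (row=7, col=1), (row=8, col=0), (row=8, col=2)
  Distance 2: (row=6, col=1), (row=7, col=0), (row=7, col=2), (row=8, col=3)
  Distance 3: (row=5, col=1), (row=6, col=0), (row=6, col=2), (row=7, col=3), (row=8, col=4)
  Distance 4: (row=4, col=1), (row=5, col=0), (row=5, col=2), (row=6, col=3), (row=7, col=4), (row=8, col=5)
  Distance 5: (row=3, col=1), (row=4, col=0), (row=4, col=2), (row=5, col=3), (row=6, col=4), (row=7, col=5)
  Distance 6: (row=2, col=1), (row=3, col=0), (row=3, col=2), (row=4, col=3), (row=5, col=4), (row=6, col=5)
  Distance 7: (row=1, col=1), (row=2, col=0), (row=2, col=2), (row=3, col=3), (row=4, col=4), (row=5, col=5)
  Distance 8: (row=0, col=1), (row=1, col=0), (row=1, col=2), (row=2, col=3), (row=3, col=4), (row=4, col=5)
  Distance 9: (row=0, col=0), (row=0, col=2), (row=1, col=3), (row=2, col=4), (row=3, col=5)
  Distance 10: (row=0, col=3), (row=1, col=4), (row=2, col=5)
  Distance 11: (row=0, col=4), (row=1, col=5)
  Distance 12: (row=0, col=5)
Total reachable: 54 (grid has 54 open cells total)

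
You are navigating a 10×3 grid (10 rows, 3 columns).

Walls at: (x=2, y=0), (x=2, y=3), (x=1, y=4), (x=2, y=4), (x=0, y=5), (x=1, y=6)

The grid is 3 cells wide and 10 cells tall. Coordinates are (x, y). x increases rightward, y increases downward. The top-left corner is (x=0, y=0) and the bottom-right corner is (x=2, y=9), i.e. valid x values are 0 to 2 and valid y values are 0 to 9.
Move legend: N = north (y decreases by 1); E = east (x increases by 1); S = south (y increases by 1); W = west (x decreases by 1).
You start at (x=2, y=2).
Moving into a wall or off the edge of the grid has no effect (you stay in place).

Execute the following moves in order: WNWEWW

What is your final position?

Answer: Final position: (x=0, y=1)

Derivation:
Start: (x=2, y=2)
  W (west): (x=2, y=2) -> (x=1, y=2)
  N (north): (x=1, y=2) -> (x=1, y=1)
  W (west): (x=1, y=1) -> (x=0, y=1)
  E (east): (x=0, y=1) -> (x=1, y=1)
  W (west): (x=1, y=1) -> (x=0, y=1)
  W (west): blocked, stay at (x=0, y=1)
Final: (x=0, y=1)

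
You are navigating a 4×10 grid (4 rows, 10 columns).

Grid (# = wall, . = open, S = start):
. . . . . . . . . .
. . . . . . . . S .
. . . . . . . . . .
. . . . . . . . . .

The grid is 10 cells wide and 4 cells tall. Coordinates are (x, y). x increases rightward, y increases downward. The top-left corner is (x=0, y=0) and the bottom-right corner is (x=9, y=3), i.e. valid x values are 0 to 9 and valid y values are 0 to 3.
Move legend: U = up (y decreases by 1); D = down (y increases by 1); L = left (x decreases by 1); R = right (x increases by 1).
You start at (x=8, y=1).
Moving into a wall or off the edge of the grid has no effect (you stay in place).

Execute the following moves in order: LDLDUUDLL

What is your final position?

Answer: Final position: (x=4, y=2)

Derivation:
Start: (x=8, y=1)
  L (left): (x=8, y=1) -> (x=7, y=1)
  D (down): (x=7, y=1) -> (x=7, y=2)
  L (left): (x=7, y=2) -> (x=6, y=2)
  D (down): (x=6, y=2) -> (x=6, y=3)
  U (up): (x=6, y=3) -> (x=6, y=2)
  U (up): (x=6, y=2) -> (x=6, y=1)
  D (down): (x=6, y=1) -> (x=6, y=2)
  L (left): (x=6, y=2) -> (x=5, y=2)
  L (left): (x=5, y=2) -> (x=4, y=2)
Final: (x=4, y=2)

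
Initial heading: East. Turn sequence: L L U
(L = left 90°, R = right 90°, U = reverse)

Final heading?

Start: East
  L (left (90° counter-clockwise)) -> North
  L (left (90° counter-clockwise)) -> West
  U (U-turn (180°)) -> East
Final: East

Answer: Final heading: East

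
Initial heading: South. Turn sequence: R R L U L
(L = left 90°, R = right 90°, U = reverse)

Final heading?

Start: South
  R (right (90° clockwise)) -> West
  R (right (90° clockwise)) -> North
  L (left (90° counter-clockwise)) -> West
  U (U-turn (180°)) -> East
  L (left (90° counter-clockwise)) -> North
Final: North

Answer: Final heading: North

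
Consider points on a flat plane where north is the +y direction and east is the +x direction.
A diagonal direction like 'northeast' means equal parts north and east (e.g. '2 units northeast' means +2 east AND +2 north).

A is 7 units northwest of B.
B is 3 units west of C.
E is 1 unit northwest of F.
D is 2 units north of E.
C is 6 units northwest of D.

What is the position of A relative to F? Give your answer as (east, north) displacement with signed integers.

Answer: A is at (east=-17, north=16) relative to F.

Derivation:
Place F at the origin (east=0, north=0).
  E is 1 unit northwest of F: delta (east=-1, north=+1); E at (east=-1, north=1).
  D is 2 units north of E: delta (east=+0, north=+2); D at (east=-1, north=3).
  C is 6 units northwest of D: delta (east=-6, north=+6); C at (east=-7, north=9).
  B is 3 units west of C: delta (east=-3, north=+0); B at (east=-10, north=9).
  A is 7 units northwest of B: delta (east=-7, north=+7); A at (east=-17, north=16).
Therefore A relative to F: (east=-17, north=16).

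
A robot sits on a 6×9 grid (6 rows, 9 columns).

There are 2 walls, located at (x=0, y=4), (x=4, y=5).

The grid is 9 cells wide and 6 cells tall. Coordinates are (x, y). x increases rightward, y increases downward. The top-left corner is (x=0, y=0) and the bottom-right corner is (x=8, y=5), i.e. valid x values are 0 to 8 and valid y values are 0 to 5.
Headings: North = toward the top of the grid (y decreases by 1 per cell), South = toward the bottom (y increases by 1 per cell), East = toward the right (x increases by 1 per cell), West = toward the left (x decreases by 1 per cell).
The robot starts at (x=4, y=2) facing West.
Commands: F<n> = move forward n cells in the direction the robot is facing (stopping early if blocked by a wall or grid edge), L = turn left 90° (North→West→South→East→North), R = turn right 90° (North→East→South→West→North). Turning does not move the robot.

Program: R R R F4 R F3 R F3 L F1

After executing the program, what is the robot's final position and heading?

Start: (x=4, y=2), facing West
  R: turn right, now facing North
  R: turn right, now facing East
  R: turn right, now facing South
  F4: move forward 2/4 (blocked), now at (x=4, y=4)
  R: turn right, now facing West
  F3: move forward 3, now at (x=1, y=4)
  R: turn right, now facing North
  F3: move forward 3, now at (x=1, y=1)
  L: turn left, now facing West
  F1: move forward 1, now at (x=0, y=1)
Final: (x=0, y=1), facing West

Answer: Final position: (x=0, y=1), facing West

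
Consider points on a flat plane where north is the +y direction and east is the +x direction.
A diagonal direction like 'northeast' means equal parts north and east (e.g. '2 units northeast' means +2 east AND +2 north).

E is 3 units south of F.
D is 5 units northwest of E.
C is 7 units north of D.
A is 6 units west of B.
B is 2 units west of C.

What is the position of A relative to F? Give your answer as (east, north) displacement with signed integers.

Answer: A is at (east=-13, north=9) relative to F.

Derivation:
Place F at the origin (east=0, north=0).
  E is 3 units south of F: delta (east=+0, north=-3); E at (east=0, north=-3).
  D is 5 units northwest of E: delta (east=-5, north=+5); D at (east=-5, north=2).
  C is 7 units north of D: delta (east=+0, north=+7); C at (east=-5, north=9).
  B is 2 units west of C: delta (east=-2, north=+0); B at (east=-7, north=9).
  A is 6 units west of B: delta (east=-6, north=+0); A at (east=-13, north=9).
Therefore A relative to F: (east=-13, north=9).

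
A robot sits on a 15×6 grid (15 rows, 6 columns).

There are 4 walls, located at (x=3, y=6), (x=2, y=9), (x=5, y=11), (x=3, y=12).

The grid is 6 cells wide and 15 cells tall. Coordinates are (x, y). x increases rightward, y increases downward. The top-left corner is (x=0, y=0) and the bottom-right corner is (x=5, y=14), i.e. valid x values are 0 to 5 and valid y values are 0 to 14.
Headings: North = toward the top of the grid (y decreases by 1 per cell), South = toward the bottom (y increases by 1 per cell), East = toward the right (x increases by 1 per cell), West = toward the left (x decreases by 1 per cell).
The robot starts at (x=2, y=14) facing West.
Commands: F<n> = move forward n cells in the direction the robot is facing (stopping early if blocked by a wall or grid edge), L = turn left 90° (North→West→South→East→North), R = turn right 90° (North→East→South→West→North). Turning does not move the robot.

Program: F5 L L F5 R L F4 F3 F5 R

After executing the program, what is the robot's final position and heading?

Answer: Final position: (x=5, y=14), facing South

Derivation:
Start: (x=2, y=14), facing West
  F5: move forward 2/5 (blocked), now at (x=0, y=14)
  L: turn left, now facing South
  L: turn left, now facing East
  F5: move forward 5, now at (x=5, y=14)
  R: turn right, now facing South
  L: turn left, now facing East
  F4: move forward 0/4 (blocked), now at (x=5, y=14)
  F3: move forward 0/3 (blocked), now at (x=5, y=14)
  F5: move forward 0/5 (blocked), now at (x=5, y=14)
  R: turn right, now facing South
Final: (x=5, y=14), facing South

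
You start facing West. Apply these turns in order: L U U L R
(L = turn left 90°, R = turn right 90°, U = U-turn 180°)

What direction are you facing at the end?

Start: West
  L (left (90° counter-clockwise)) -> South
  U (U-turn (180°)) -> North
  U (U-turn (180°)) -> South
  L (left (90° counter-clockwise)) -> East
  R (right (90° clockwise)) -> South
Final: South

Answer: Final heading: South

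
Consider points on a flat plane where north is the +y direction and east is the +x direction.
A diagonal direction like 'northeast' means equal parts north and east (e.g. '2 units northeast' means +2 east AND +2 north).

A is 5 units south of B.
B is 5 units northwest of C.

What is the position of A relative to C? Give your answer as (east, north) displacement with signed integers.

Answer: A is at (east=-5, north=0) relative to C.

Derivation:
Place C at the origin (east=0, north=0).
  B is 5 units northwest of C: delta (east=-5, north=+5); B at (east=-5, north=5).
  A is 5 units south of B: delta (east=+0, north=-5); A at (east=-5, north=0).
Therefore A relative to C: (east=-5, north=0).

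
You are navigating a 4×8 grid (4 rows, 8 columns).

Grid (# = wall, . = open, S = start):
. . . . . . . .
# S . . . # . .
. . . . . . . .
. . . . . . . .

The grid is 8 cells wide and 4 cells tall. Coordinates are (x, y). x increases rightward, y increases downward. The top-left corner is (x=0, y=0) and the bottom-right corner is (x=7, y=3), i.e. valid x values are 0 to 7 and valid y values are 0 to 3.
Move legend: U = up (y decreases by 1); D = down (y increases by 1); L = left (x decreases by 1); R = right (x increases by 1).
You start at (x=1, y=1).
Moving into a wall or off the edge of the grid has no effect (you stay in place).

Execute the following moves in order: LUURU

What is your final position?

Answer: Final position: (x=2, y=0)

Derivation:
Start: (x=1, y=1)
  L (left): blocked, stay at (x=1, y=1)
  U (up): (x=1, y=1) -> (x=1, y=0)
  U (up): blocked, stay at (x=1, y=0)
  R (right): (x=1, y=0) -> (x=2, y=0)
  U (up): blocked, stay at (x=2, y=0)
Final: (x=2, y=0)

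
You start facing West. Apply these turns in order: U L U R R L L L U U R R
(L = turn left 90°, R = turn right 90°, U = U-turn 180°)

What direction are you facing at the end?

Start: West
  U (U-turn (180°)) -> East
  L (left (90° counter-clockwise)) -> North
  U (U-turn (180°)) -> South
  R (right (90° clockwise)) -> West
  R (right (90° clockwise)) -> North
  L (left (90° counter-clockwise)) -> West
  L (left (90° counter-clockwise)) -> South
  L (left (90° counter-clockwise)) -> East
  U (U-turn (180°)) -> West
  U (U-turn (180°)) -> East
  R (right (90° clockwise)) -> South
  R (right (90° clockwise)) -> West
Final: West

Answer: Final heading: West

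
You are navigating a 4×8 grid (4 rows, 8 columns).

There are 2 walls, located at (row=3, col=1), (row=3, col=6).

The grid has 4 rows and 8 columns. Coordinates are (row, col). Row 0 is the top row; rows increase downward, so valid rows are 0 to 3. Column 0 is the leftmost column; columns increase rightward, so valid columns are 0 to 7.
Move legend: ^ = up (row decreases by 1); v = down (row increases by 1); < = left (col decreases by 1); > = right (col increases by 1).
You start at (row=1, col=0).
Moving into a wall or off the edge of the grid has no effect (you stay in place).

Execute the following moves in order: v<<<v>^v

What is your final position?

Start: (row=1, col=0)
  v (down): (row=1, col=0) -> (row=2, col=0)
  [×3]< (left): blocked, stay at (row=2, col=0)
  v (down): (row=2, col=0) -> (row=3, col=0)
  > (right): blocked, stay at (row=3, col=0)
  ^ (up): (row=3, col=0) -> (row=2, col=0)
  v (down): (row=2, col=0) -> (row=3, col=0)
Final: (row=3, col=0)

Answer: Final position: (row=3, col=0)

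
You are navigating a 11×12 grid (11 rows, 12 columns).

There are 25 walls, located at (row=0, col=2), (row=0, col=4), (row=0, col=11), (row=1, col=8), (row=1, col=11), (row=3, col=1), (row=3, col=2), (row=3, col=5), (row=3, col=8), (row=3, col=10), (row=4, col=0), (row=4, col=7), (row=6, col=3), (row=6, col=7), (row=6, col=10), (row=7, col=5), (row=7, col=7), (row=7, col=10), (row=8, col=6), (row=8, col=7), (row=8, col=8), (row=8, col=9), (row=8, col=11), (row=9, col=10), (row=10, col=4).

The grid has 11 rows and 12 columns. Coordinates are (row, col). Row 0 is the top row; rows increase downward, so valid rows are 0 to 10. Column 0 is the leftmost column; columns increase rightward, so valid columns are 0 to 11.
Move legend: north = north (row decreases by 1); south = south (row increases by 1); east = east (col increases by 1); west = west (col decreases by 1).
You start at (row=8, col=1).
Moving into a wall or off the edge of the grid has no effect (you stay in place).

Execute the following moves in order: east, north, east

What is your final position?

Start: (row=8, col=1)
  east (east): (row=8, col=1) -> (row=8, col=2)
  north (north): (row=8, col=2) -> (row=7, col=2)
  east (east): (row=7, col=2) -> (row=7, col=3)
Final: (row=7, col=3)

Answer: Final position: (row=7, col=3)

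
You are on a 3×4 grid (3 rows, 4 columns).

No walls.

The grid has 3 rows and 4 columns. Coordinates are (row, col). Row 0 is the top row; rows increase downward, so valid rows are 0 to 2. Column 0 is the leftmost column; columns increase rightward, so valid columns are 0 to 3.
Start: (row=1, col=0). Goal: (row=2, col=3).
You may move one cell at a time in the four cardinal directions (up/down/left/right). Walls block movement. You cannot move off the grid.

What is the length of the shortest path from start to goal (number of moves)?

Answer: Shortest path length: 4

Derivation:
BFS from (row=1, col=0) until reaching (row=2, col=3):
  Distance 0: (row=1, col=0)
  Distance 1: (row=0, col=0), (row=1, col=1), (row=2, col=0)
  Distance 2: (row=0, col=1), (row=1, col=2), (row=2, col=1)
  Distance 3: (row=0, col=2), (row=1, col=3), (row=2, col=2)
  Distance 4: (row=0, col=3), (row=2, col=3)  <- goal reached here
One shortest path (4 moves): (row=1, col=0) -> (row=1, col=1) -> (row=1, col=2) -> (row=1, col=3) -> (row=2, col=3)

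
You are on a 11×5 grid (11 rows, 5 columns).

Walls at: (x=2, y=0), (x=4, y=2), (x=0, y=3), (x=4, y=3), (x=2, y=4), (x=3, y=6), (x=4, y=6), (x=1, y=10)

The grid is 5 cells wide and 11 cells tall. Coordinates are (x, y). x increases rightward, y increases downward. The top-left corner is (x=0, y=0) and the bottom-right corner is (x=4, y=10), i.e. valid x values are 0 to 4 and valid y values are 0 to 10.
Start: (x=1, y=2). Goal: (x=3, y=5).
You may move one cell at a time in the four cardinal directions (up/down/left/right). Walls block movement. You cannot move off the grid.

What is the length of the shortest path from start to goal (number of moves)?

BFS from (x=1, y=2) until reaching (x=3, y=5):
  Distance 0: (x=1, y=2)
  Distance 1: (x=1, y=1), (x=0, y=2), (x=2, y=2), (x=1, y=3)
  Distance 2: (x=1, y=0), (x=0, y=1), (x=2, y=1), (x=3, y=2), (x=2, y=3), (x=1, y=4)
  Distance 3: (x=0, y=0), (x=3, y=1), (x=3, y=3), (x=0, y=4), (x=1, y=5)
  Distance 4: (x=3, y=0), (x=4, y=1), (x=3, y=4), (x=0, y=5), (x=2, y=5), (x=1, y=6)
  Distance 5: (x=4, y=0), (x=4, y=4), (x=3, y=5), (x=0, y=6), (x=2, y=6), (x=1, y=7)  <- goal reached here
One shortest path (5 moves): (x=1, y=2) -> (x=2, y=2) -> (x=3, y=2) -> (x=3, y=3) -> (x=3, y=4) -> (x=3, y=5)

Answer: Shortest path length: 5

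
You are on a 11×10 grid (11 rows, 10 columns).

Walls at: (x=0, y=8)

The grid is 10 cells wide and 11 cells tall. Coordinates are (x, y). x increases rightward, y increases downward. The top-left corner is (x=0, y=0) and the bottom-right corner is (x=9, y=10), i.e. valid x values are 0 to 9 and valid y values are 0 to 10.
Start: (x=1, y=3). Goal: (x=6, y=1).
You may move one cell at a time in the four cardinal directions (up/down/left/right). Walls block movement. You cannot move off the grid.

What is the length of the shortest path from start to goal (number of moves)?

Answer: Shortest path length: 7

Derivation:
BFS from (x=1, y=3) until reaching (x=6, y=1):
  Distance 0: (x=1, y=3)
  Distance 1: (x=1, y=2), (x=0, y=3), (x=2, y=3), (x=1, y=4)
  Distance 2: (x=1, y=1), (x=0, y=2), (x=2, y=2), (x=3, y=3), (x=0, y=4), (x=2, y=4), (x=1, y=5)
  Distance 3: (x=1, y=0), (x=0, y=1), (x=2, y=1), (x=3, y=2), (x=4, y=3), (x=3, y=4), (x=0, y=5), (x=2, y=5), (x=1, y=6)
  Distance 4: (x=0, y=0), (x=2, y=0), (x=3, y=1), (x=4, y=2), (x=5, y=3), (x=4, y=4), (x=3, y=5), (x=0, y=6), (x=2, y=6), (x=1, y=7)
  Distance 5: (x=3, y=0), (x=4, y=1), (x=5, y=2), (x=6, y=3), (x=5, y=4), (x=4, y=5), (x=3, y=6), (x=0, y=7), (x=2, y=7), (x=1, y=8)
  Distance 6: (x=4, y=0), (x=5, y=1), (x=6, y=2), (x=7, y=3), (x=6, y=4), (x=5, y=5), (x=4, y=6), (x=3, y=7), (x=2, y=8), (x=1, y=9)
  Distance 7: (x=5, y=0), (x=6, y=1), (x=7, y=2), (x=8, y=3), (x=7, y=4), (x=6, y=5), (x=5, y=6), (x=4, y=7), (x=3, y=8), (x=0, y=9), (x=2, y=9), (x=1, y=10)  <- goal reached here
One shortest path (7 moves): (x=1, y=3) -> (x=2, y=3) -> (x=3, y=3) -> (x=4, y=3) -> (x=5, y=3) -> (x=6, y=3) -> (x=6, y=2) -> (x=6, y=1)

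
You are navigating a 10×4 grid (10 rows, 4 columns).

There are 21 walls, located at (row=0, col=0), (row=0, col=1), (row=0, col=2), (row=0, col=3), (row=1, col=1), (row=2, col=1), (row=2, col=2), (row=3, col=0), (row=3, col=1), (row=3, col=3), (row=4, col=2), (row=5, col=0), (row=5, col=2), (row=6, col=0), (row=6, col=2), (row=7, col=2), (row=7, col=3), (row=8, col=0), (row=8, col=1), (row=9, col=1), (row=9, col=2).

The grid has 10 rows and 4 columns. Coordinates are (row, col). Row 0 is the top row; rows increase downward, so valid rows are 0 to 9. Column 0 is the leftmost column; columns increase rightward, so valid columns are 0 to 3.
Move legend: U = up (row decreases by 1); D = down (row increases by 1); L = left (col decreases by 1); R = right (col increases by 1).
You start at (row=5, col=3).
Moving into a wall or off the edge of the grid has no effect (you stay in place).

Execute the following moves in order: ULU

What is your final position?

Answer: Final position: (row=4, col=3)

Derivation:
Start: (row=5, col=3)
  U (up): (row=5, col=3) -> (row=4, col=3)
  L (left): blocked, stay at (row=4, col=3)
  U (up): blocked, stay at (row=4, col=3)
Final: (row=4, col=3)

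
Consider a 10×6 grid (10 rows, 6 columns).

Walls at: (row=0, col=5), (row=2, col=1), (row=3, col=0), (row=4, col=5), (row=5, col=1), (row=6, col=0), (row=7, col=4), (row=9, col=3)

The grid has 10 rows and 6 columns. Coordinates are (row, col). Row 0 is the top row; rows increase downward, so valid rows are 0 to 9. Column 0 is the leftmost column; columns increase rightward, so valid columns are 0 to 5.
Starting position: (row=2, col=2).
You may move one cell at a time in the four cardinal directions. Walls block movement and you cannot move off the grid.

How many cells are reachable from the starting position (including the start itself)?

Answer: Reachable cells: 52

Derivation:
BFS flood-fill from (row=2, col=2):
  Distance 0: (row=2, col=2)
  Distance 1: (row=1, col=2), (row=2, col=3), (row=3, col=2)
  Distance 2: (row=0, col=2), (row=1, col=1), (row=1, col=3), (row=2, col=4), (row=3, col=1), (row=3, col=3), (row=4, col=2)
  Distance 3: (row=0, col=1), (row=0, col=3), (row=1, col=0), (row=1, col=4), (row=2, col=5), (row=3, col=4), (row=4, col=1), (row=4, col=3), (row=5, col=2)
  Distance 4: (row=0, col=0), (row=0, col=4), (row=1, col=5), (row=2, col=0), (row=3, col=5), (row=4, col=0), (row=4, col=4), (row=5, col=3), (row=6, col=2)
  Distance 5: (row=5, col=0), (row=5, col=4), (row=6, col=1), (row=6, col=3), (row=7, col=2)
  Distance 6: (row=5, col=5), (row=6, col=4), (row=7, col=1), (row=7, col=3), (row=8, col=2)
  Distance 7: (row=6, col=5), (row=7, col=0), (row=8, col=1), (row=8, col=3), (row=9, col=2)
  Distance 8: (row=7, col=5), (row=8, col=0), (row=8, col=4), (row=9, col=1)
  Distance 9: (row=8, col=5), (row=9, col=0), (row=9, col=4)
  Distance 10: (row=9, col=5)
Total reachable: 52 (grid has 52 open cells total)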